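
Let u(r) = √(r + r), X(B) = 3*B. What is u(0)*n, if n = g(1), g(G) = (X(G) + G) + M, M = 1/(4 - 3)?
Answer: 0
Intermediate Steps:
M = 1 (M = 1/1 = 1)
u(r) = √2*√r (u(r) = √(2*r) = √2*√r)
g(G) = 1 + 4*G (g(G) = (3*G + G) + 1 = 4*G + 1 = 1 + 4*G)
n = 5 (n = 1 + 4*1 = 1 + 4 = 5)
u(0)*n = (√2*√0)*5 = (√2*0)*5 = 0*5 = 0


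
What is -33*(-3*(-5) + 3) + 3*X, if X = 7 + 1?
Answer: -570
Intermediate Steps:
X = 8
-33*(-3*(-5) + 3) + 3*X = -33*(-3*(-5) + 3) + 3*8 = -33*(15 + 3) + 24 = -33*18 + 24 = -594 + 24 = -570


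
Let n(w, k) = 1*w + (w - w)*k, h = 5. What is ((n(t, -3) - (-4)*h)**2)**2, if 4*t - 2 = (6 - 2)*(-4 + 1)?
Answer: 1500625/16 ≈ 93789.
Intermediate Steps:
t = -5/2 (t = 1/2 + ((6 - 2)*(-4 + 1))/4 = 1/2 + (4*(-3))/4 = 1/2 + (1/4)*(-12) = 1/2 - 3 = -5/2 ≈ -2.5000)
n(w, k) = w (n(w, k) = w + 0*k = w + 0 = w)
((n(t, -3) - (-4)*h)**2)**2 = ((-5/2 - (-4)*5)**2)**2 = ((-5/2 - 1*(-20))**2)**2 = ((-5/2 + 20)**2)**2 = ((35/2)**2)**2 = (1225/4)**2 = 1500625/16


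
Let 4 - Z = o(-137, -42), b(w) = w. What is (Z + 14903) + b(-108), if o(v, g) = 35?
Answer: 14764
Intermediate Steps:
Z = -31 (Z = 4 - 1*35 = 4 - 35 = -31)
(Z + 14903) + b(-108) = (-31 + 14903) - 108 = 14872 - 108 = 14764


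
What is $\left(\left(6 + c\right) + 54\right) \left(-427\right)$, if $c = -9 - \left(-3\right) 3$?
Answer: $-25620$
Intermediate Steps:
$c = 0$ ($c = -9 - -9 = -9 + 9 = 0$)
$\left(\left(6 + c\right) + 54\right) \left(-427\right) = \left(\left(6 + 0\right) + 54\right) \left(-427\right) = \left(6 + 54\right) \left(-427\right) = 60 \left(-427\right) = -25620$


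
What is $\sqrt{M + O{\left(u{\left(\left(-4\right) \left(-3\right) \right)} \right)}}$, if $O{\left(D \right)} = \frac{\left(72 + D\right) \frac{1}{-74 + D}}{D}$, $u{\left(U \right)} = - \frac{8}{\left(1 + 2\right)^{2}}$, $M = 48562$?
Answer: $\frac{\sqrt{5515259098}}{337} \approx 220.37$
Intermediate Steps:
$u{\left(U \right)} = - \frac{8}{9}$ ($u{\left(U \right)} = - \frac{8}{3^{2}} = - \frac{8}{9}$)
$O{\left(D \right)} = \frac{72 + D}{D \left(-74 + D\right)}$ ($O{\left(D \right)} = \frac{\frac{1}{-74 + D} \left(72 + D\right)}{D} = \frac{72 + D}{D \left(-74 + D\right)}$)
$\sqrt{M + O{\left(u{\left(\left(-4\right) \left(-3\right) \right)} \right)}} = \sqrt{48562 + \frac{72 - \frac{8}{9}}{\left(- \frac{8}{9}\right) \left(-74 - \frac{8}{9}\right)}} = \sqrt{48562 - \frac{9}{8} \frac{1}{- \frac{674}{9}} \cdot \frac{640}{9}} = \sqrt{48562 - \left(- \frac{81}{5392}\right) \frac{640}{9}} = \sqrt{48562 + \frac{360}{337}} = \sqrt{\frac{16365754}{337}} = \frac{\sqrt{5515259098}}{337}$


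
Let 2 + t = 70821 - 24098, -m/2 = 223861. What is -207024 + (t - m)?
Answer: 287419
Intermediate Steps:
m = -447722 (m = -2*223861 = -447722)
t = 46721 (t = -2 + (70821 - 24098) = -2 + 46723 = 46721)
-207024 + (t - m) = -207024 + (46721 - 1*(-447722)) = -207024 + (46721 + 447722) = -207024 + 494443 = 287419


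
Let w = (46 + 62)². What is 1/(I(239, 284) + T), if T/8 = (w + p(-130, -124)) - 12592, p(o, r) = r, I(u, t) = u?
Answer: -1/8177 ≈ -0.00012229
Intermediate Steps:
w = 11664 (w = 108² = 11664)
T = -8416 (T = 8*((11664 - 124) - 12592) = 8*(11540 - 12592) = 8*(-1052) = -8416)
1/(I(239, 284) + T) = 1/(239 - 8416) = 1/(-8177) = -1/8177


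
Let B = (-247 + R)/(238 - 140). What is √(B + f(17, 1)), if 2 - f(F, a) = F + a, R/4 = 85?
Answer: 5*I*√118/14 ≈ 3.8796*I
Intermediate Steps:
R = 340 (R = 4*85 = 340)
f(F, a) = 2 - F - a (f(F, a) = 2 - (F + a) = 2 + (-F - a) = 2 - F - a)
B = 93/98 (B = (-247 + 340)/(238 - 140) = 93/98 ≈ 0.94898)
√(B + f(17, 1)) = √(93/98 + (2 - 1*17 - 1*1)) = √(93/98 + (2 - 17 - 1)) = √(93/98 - 16) = √(-1475/98) = 5*I*√118/14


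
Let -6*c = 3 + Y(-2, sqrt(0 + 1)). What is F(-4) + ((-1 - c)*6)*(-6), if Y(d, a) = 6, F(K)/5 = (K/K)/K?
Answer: -77/4 ≈ -19.250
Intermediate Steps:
F(K) = 5/K (F(K) = 5*((K/K)/K) = 5*(1/K) = 5/K)
c = -3/2 (c = -(3 + 6)/6 = -1/6*9 = -3/2 ≈ -1.5000)
F(-4) + ((-1 - c)*6)*(-6) = 5/(-4) + ((-1 - 1*(-3/2))*6)*(-6) = 5*(-1/4) + ((-1 + 3/2)*6)*(-6) = -5/4 + ((1/2)*6)*(-6) = -5/4 + 3*(-6) = -5/4 - 18 = -77/4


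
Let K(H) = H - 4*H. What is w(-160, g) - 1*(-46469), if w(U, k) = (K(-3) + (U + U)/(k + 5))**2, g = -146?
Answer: 926375110/19881 ≈ 46596.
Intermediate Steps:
K(H) = -3*H
w(U, k) = (9 + 2*U/(5 + k))**2 (w(U, k) = (-3*(-3) + (U + U)/(k + 5))**2 = (9 + (2*U)/(5 + k))**2 = (9 + 2*U/(5 + k))**2)
w(-160, g) - 1*(-46469) = (45 + 2*(-160) + 9*(-146))**2/(5 - 146)**2 - 1*(-46469) = (45 - 320 - 1314)**2/(-141)**2 + 46469 = (1/19881)*(-1589)**2 + 46469 = (1/19881)*2524921 + 46469 = 2524921/19881 + 46469 = 926375110/19881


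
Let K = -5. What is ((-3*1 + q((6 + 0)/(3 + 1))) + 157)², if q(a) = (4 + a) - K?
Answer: 108241/4 ≈ 27060.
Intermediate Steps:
q(a) = 9 + a (q(a) = (4 + a) - 1*(-5) = (4 + a) + 5 = 9 + a)
((-3*1 + q((6 + 0)/(3 + 1))) + 157)² = ((-3*1 + (9 + (6 + 0)/(3 + 1))) + 157)² = ((-3 + (9 + 6/4)) + 157)² = ((-3 + (9 + 6*(¼))) + 157)² = ((-3 + (9 + 3/2)) + 157)² = ((-3 + 21/2) + 157)² = (15/2 + 157)² = (329/2)² = 108241/4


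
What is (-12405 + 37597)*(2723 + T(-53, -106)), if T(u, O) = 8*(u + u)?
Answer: 47235000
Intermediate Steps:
T(u, O) = 16*u (T(u, O) = 8*(2*u) = 16*u)
(-12405 + 37597)*(2723 + T(-53, -106)) = (-12405 + 37597)*(2723 + 16*(-53)) = 25192*(2723 - 848) = 25192*1875 = 47235000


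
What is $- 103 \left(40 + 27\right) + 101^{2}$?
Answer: $3300$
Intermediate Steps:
$- 103 \left(40 + 27\right) + 101^{2} = \left(-103\right) 67 + 10201 = -6901 + 10201 = 3300$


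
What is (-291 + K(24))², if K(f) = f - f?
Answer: 84681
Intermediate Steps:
K(f) = 0
(-291 + K(24))² = (-291 + 0)² = (-291)² = 84681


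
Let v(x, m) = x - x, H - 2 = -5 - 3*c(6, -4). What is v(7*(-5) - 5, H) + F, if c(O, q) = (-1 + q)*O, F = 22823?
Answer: 22823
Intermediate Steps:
c(O, q) = O*(-1 + q)
H = 87 (H = 2 + (-5 - 18*(-1 - 4)) = 2 + (-5 - 18*(-5)) = 2 + (-5 - 3*(-30)) = 2 + (-5 + 90) = 2 + 85 = 87)
v(x, m) = 0
v(7*(-5) - 5, H) + F = 0 + 22823 = 22823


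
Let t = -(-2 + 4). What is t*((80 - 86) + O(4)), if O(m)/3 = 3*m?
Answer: -60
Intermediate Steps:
O(m) = 9*m (O(m) = 3*(3*m) = 9*m)
t = -2 (t = -1*2 = -2)
t*((80 - 86) + O(4)) = -2*((80 - 86) + 9*4) = -2*(-6 + 36) = -2*30 = -60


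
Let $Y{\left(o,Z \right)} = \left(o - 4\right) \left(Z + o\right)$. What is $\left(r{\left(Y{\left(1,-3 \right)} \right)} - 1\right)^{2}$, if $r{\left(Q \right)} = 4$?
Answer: $9$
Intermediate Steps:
$Y{\left(o,Z \right)} = \left(-4 + o\right) \left(Z + o\right)$
$\left(r{\left(Y{\left(1,-3 \right)} \right)} - 1\right)^{2} = \left(4 - 1\right)^{2} = 3^{2} = 9$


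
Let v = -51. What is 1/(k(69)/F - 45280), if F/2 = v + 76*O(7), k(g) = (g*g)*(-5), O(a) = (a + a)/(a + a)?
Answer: -10/457561 ≈ -2.1855e-5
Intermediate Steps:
O(a) = 1 (O(a) = (2*a)/((2*a)) = (2*a)*(1/(2*a)) = 1)
k(g) = -5*g² (k(g) = g²*(-5) = -5*g²)
F = 50 (F = 2*(-51 + 76*1) = 2*(-51 + 76) = 2*25 = 50)
1/(k(69)/F - 45280) = 1/(-5*69²/50 - 45280) = 1/(-5*4761*(1/50) - 45280) = 1/(-23805*1/50 - 45280) = 1/(-4761/10 - 45280) = 1/(-457561/10) = -10/457561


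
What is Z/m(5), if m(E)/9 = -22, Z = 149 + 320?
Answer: -469/198 ≈ -2.3687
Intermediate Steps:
Z = 469
m(E) = -198 (m(E) = 9*(-22) = -198)
Z/m(5) = 469/(-198) = 469*(-1/198) = -469/198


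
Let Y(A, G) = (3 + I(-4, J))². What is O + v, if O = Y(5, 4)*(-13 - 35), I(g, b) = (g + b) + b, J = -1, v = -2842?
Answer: -3274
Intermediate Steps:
I(g, b) = g + 2*b (I(g, b) = (b + g) + b = g + 2*b)
Y(A, G) = 9 (Y(A, G) = (3 + (-4 + 2*(-1)))² = (3 + (-4 - 2))² = (3 - 6)² = (-3)² = 9)
O = -432 (O = 9*(-13 - 35) = 9*(-48) = -432)
O + v = -432 - 2842 = -3274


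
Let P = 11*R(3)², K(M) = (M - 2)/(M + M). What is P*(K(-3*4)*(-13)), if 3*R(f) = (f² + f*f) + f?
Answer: -49049/12 ≈ -4087.4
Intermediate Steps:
R(f) = f/3 + 2*f²/3 (R(f) = ((f² + f*f) + f)/3 = ((f² + f²) + f)/3 = (2*f² + f)/3 = (f + 2*f²)/3 = f/3 + 2*f²/3)
K(M) = (-2 + M)/(2*M) (K(M) = (-2 + M)/((2*M)) = (-2 + M)*(1/(2*M)) = (-2 + M)/(2*M))
P = 539 (P = 11*((⅓)*3*(1 + 2*3))² = 11*((⅓)*3*(1 + 6))² = 11*((⅓)*3*7)² = 11*7² = 11*49 = 539)
P*(K(-3*4)*(-13)) = 539*(((-2 - 3*4)/(2*((-3*4))))*(-13)) = 539*(((½)*(-2 - 12)/(-12))*(-13)) = 539*(((½)*(-1/12)*(-14))*(-13)) = 539*((7/12)*(-13)) = 539*(-91/12) = -49049/12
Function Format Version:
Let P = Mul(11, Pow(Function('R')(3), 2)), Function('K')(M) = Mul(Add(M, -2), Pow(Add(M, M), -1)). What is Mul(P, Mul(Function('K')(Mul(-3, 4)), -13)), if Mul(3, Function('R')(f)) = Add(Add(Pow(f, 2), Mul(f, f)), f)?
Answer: Rational(-49049, 12) ≈ -4087.4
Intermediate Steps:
Function('R')(f) = Add(Mul(Rational(1, 3), f), Mul(Rational(2, 3), Pow(f, 2))) (Function('R')(f) = Mul(Rational(1, 3), Add(Add(Pow(f, 2), Mul(f, f)), f)) = Mul(Rational(1, 3), Add(Add(Pow(f, 2), Pow(f, 2)), f)) = Mul(Rational(1, 3), Add(Mul(2, Pow(f, 2)), f)) = Mul(Rational(1, 3), Add(f, Mul(2, Pow(f, 2)))) = Add(Mul(Rational(1, 3), f), Mul(Rational(2, 3), Pow(f, 2))))
Function('K')(M) = Mul(Rational(1, 2), Pow(M, -1), Add(-2, M)) (Function('K')(M) = Mul(Add(-2, M), Pow(Mul(2, M), -1)) = Mul(Add(-2, M), Mul(Rational(1, 2), Pow(M, -1))) = Mul(Rational(1, 2), Pow(M, -1), Add(-2, M)))
P = 539 (P = Mul(11, Pow(Mul(Rational(1, 3), 3, Add(1, Mul(2, 3))), 2)) = Mul(11, Pow(Mul(Rational(1, 3), 3, Add(1, 6)), 2)) = Mul(11, Pow(Mul(Rational(1, 3), 3, 7), 2)) = Mul(11, Pow(7, 2)) = Mul(11, 49) = 539)
Mul(P, Mul(Function('K')(Mul(-3, 4)), -13)) = Mul(539, Mul(Mul(Rational(1, 2), Pow(Mul(-3, 4), -1), Add(-2, Mul(-3, 4))), -13)) = Mul(539, Mul(Mul(Rational(1, 2), Pow(-12, -1), Add(-2, -12)), -13)) = Mul(539, Mul(Mul(Rational(1, 2), Rational(-1, 12), -14), -13)) = Mul(539, Mul(Rational(7, 12), -13)) = Mul(539, Rational(-91, 12)) = Rational(-49049, 12)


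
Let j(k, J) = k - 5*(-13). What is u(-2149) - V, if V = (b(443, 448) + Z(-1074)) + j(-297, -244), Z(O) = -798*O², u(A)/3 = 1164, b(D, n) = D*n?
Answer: 920279108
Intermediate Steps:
j(k, J) = 65 + k (j(k, J) = k + 65 = 65 + k)
u(A) = 3492 (u(A) = 3*1164 = 3492)
V = -920275616 (V = (443*448 - 798*(-1074)²) + (65 - 297) = (198464 - 798*1153476) - 232 = (198464 - 920473848) - 232 = -920275384 - 232 = -920275616)
u(-2149) - V = 3492 - 1*(-920275616) = 3492 + 920275616 = 920279108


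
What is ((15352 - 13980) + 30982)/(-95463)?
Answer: -32354/95463 ≈ -0.33892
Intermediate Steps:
((15352 - 13980) + 30982)/(-95463) = (1372 + 30982)*(-1/95463) = 32354*(-1/95463) = -32354/95463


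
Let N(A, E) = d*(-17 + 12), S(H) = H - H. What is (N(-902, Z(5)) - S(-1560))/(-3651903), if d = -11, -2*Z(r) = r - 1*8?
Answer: -55/3651903 ≈ -1.5061e-5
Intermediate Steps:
Z(r) = 4 - r/2 (Z(r) = -(r - 1*8)/2 = -(r - 8)/2 = -(-8 + r)/2 = 4 - r/2)
S(H) = 0
N(A, E) = 55 (N(A, E) = -11*(-17 + 12) = -11*(-5) = 55)
(N(-902, Z(5)) - S(-1560))/(-3651903) = (55 - 1*0)/(-3651903) = (55 + 0)*(-1/3651903) = 55*(-1/3651903) = -55/3651903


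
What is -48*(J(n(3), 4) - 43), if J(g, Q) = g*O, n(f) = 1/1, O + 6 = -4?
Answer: 2544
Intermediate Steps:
O = -10 (O = -6 - 4 = -10)
n(f) = 1
J(g, Q) = -10*g (J(g, Q) = g*(-10) = -10*g)
-48*(J(n(3), 4) - 43) = -48*(-10*1 - 43) = -48*(-10 - 43) = -48*(-53) = 2544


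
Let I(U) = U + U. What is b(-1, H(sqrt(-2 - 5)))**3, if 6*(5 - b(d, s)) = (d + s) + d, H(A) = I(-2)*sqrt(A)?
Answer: 8*(8 + (-7)**(1/4))**3/27 ≈ 216.23 + 85.147*I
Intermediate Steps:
I(U) = 2*U
H(A) = -4*sqrt(A) (H(A) = (2*(-2))*sqrt(A) = -4*sqrt(A))
b(d, s) = 5 - d/3 - s/6 (b(d, s) = 5 - ((d + s) + d)/6 = 5 - (s + 2*d)/6 = 5 + (-d/3 - s/6) = 5 - d/3 - s/6)
b(-1, H(sqrt(-2 - 5)))**3 = (5 - 1/3*(-1) - (-2)*sqrt(sqrt(-2 - 5))/3)**3 = (5 + 1/3 - (-2)*sqrt(sqrt(-7))/3)**3 = (5 + 1/3 - (-2)*sqrt(I*sqrt(7))/3)**3 = (5 + 1/3 - (-2)*7**(1/4)*sqrt(I)/3)**3 = (5 + 1/3 + 2*7**(1/4)*sqrt(I)/3)**3 = (16/3 + 2*7**(1/4)*sqrt(I)/3)**3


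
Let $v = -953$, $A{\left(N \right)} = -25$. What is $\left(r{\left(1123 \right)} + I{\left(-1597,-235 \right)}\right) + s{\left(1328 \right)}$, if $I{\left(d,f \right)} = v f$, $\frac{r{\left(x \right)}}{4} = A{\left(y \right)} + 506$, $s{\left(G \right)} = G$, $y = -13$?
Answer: $227207$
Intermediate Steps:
$r{\left(x \right)} = 1924$ ($r{\left(x \right)} = 4 \left(-25 + 506\right) = 4 \cdot 481 = 1924$)
$I{\left(d,f \right)} = - 953 f$
$\left(r{\left(1123 \right)} + I{\left(-1597,-235 \right)}\right) + s{\left(1328 \right)} = \left(1924 - -223955\right) + 1328 = \left(1924 + 223955\right) + 1328 = 225879 + 1328 = 227207$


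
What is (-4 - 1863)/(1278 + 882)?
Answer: -1867/2160 ≈ -0.86435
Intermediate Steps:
(-4 - 1863)/(1278 + 882) = -1867/2160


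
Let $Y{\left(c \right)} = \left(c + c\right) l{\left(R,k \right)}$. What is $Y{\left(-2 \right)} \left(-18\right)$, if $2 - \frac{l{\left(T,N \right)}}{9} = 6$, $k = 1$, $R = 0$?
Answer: $-2592$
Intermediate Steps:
$l{\left(T,N \right)} = -36$ ($l{\left(T,N \right)} = 18 - 54 = -36$)
$Y{\left(c \right)} = - 72 c$ ($Y{\left(c \right)} = \left(c + c\right) \left(-36\right) = 2 c \left(-36\right) = - 72 c$)
$Y{\left(-2 \right)} \left(-18\right) = \left(-72\right) \left(-2\right) \left(-18\right) = 144 \left(-18\right) = -2592$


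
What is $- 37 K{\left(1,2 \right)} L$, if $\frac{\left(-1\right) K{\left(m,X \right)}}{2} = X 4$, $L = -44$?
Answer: $-26048$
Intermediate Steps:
$K{\left(m,X \right)} = - 8 X$ ($K{\left(m,X \right)} = - 2 X 4 = - 2 \cdot 4 X = - 8 X$)
$- 37 K{\left(1,2 \right)} L = - 37 \left(\left(-8\right) 2\right) \left(-44\right) = \left(-37\right) \left(-16\right) \left(-44\right) = 592 \left(-44\right) = -26048$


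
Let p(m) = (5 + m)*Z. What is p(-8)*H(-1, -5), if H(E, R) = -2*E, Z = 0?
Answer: 0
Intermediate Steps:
p(m) = 0 (p(m) = (5 + m)*0 = 0)
p(-8)*H(-1, -5) = 0*(-2*(-1)) = 0*2 = 0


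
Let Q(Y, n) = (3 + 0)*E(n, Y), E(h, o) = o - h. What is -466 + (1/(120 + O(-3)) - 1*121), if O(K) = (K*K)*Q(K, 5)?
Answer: -56353/96 ≈ -587.01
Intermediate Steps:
Q(Y, n) = -3*n + 3*Y (Q(Y, n) = (3 + 0)*(Y - n) = 3*(Y - n) = -3*n + 3*Y)
O(K) = K²*(-15 + 3*K) (O(K) = (K*K)*(-3*5 + 3*K) = K²*(-15 + 3*K))
-466 + (1/(120 + O(-3)) - 1*121) = -466 + (1/(120 + 3*(-3)²*(-5 - 3)) - 1*121) = -466 + (1/(120 + 3*9*(-8)) - 121) = -466 + (1/(120 - 216) - 121) = -466 + (1/(-96) - 121) = -466 + (-1/96 - 121) = -466 - 11617/96 = -56353/96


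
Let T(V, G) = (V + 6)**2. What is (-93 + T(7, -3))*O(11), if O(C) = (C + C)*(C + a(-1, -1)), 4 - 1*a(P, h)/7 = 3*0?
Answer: 65208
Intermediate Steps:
a(P, h) = 28 (a(P, h) = 28 - 21*0 = 28 - 7*0 = 28 + 0 = 28)
T(V, G) = (6 + V)**2
O(C) = 2*C*(28 + C) (O(C) = (C + C)*(C + 28) = (2*C)*(28 + C) = 2*C*(28 + C))
(-93 + T(7, -3))*O(11) = (-93 + (6 + 7)**2)*(2*11*(28 + 11)) = (-93 + 13**2)*(2*11*39) = (-93 + 169)*858 = 76*858 = 65208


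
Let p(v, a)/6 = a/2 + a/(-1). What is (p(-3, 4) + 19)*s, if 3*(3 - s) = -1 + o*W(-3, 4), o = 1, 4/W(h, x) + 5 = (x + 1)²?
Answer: 343/15 ≈ 22.867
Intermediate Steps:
p(v, a) = -3*a (p(v, a) = 6*(a/2 + a/(-1)) = 6*(a*(½) + a*(-1)) = 6*(a/2 - a) = 6*(-a/2) = -3*a)
W(h, x) = 4/(-5 + (1 + x)²) (W(h, x) = 4/(-5 + (x + 1)²) = 4/(-5 + (1 + x)²))
s = 49/15 (s = 3 - (-1 + 1*(4/(-5 + (1 + 4)²)))/3 = 3 - (-1 + 1*(4/(-5 + 5²)))/3 = 3 - (-1 + 1*(4/(-5 + 25)))/3 = 3 - (-1 + 1*(4/20))/3 = 3 - (-1 + 1*(4*(1/20)))/3 = 3 - (-1 + 1*(⅕))/3 = 3 - (-1 + ⅕)/3 = 3 - ⅓*(-⅘) = 3 + 4/15 = 49/15 ≈ 3.2667)
(p(-3, 4) + 19)*s = (-3*4 + 19)*(49/15) = (-12 + 19)*(49/15) = 7*(49/15) = 343/15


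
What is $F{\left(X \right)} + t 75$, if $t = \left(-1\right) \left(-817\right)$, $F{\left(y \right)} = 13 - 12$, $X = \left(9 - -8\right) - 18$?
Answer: $61276$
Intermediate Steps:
$X = -1$ ($X = \left(9 + 8\right) - 18 = 17 - 18 = -1$)
$F{\left(y \right)} = 1$ ($F{\left(y \right)} = 13 - 12 = 1$)
$t = 817$
$F{\left(X \right)} + t 75 = 1 + 817 \cdot 75 = 1 + 61275 = 61276$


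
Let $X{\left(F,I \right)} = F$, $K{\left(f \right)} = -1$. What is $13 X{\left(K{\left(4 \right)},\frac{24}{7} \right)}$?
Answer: $-13$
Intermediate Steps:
$13 X{\left(K{\left(4 \right)},\frac{24}{7} \right)} = 13 \left(-1\right) = -13$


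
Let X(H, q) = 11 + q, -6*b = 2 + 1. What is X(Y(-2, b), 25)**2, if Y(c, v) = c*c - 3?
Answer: 1296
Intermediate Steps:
b = -1/2 (b = -(2 + 1)/6 = -1/6*3 = -1/2 ≈ -0.50000)
Y(c, v) = -3 + c**2 (Y(c, v) = c**2 - 3 = -3 + c**2)
X(Y(-2, b), 25)**2 = (11 + 25)**2 = 36**2 = 1296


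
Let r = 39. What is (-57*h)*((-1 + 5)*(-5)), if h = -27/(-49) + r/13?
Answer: 198360/49 ≈ 4048.2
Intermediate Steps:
h = 174/49 (h = -27/(-49) + 39/13 = -27*(-1/49) + 39*(1/13) = 27/49 + 3 = 174/49 ≈ 3.5510)
(-57*h)*((-1 + 5)*(-5)) = (-57*174/49)*((-1 + 5)*(-5)) = -39672*(-5)/49 = -9918/49*(-20) = 198360/49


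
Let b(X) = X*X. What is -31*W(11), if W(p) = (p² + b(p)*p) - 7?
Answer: -44795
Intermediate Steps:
b(X) = X²
W(p) = -7 + p² + p³ (W(p) = (p² + p²*p) - 7 = (p² + p³) - 7 = -7 + p² + p³)
-31*W(11) = -31*(-7 + 11² + 11³) = -31*(-7 + 121 + 1331) = -31*1445 = -44795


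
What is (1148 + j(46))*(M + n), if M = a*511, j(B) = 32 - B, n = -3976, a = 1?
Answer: -3929310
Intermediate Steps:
M = 511 (M = 1*511 = 511)
(1148 + j(46))*(M + n) = (1148 + (32 - 1*46))*(511 - 3976) = (1148 + (32 - 46))*(-3465) = (1148 - 14)*(-3465) = 1134*(-3465) = -3929310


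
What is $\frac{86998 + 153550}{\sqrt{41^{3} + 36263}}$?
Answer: $\frac{60137 \sqrt{6574}}{6574} \approx 741.7$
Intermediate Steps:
$\frac{86998 + 153550}{\sqrt{41^{3} + 36263}} = \frac{240548}{\sqrt{68921 + 36263}} = \frac{240548}{\sqrt{105184}} = \frac{240548}{4 \sqrt{6574}} = 240548 \frac{\sqrt{6574}}{26296} = \frac{60137 \sqrt{6574}}{6574}$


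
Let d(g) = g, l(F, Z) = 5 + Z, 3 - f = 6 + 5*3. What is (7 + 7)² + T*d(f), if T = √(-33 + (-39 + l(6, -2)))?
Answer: 196 - 18*I*√69 ≈ 196.0 - 149.52*I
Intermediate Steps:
f = -18 (f = 3 - (6 + 5*3) = 3 - (6 + 15) = 3 - 1*21 = 3 - 21 = -18)
T = I*√69 (T = √(-33 + (-39 + (5 - 2))) = √(-33 + (-39 + 3)) = √(-33 - 36) = √(-69) = I*√69 ≈ 8.3066*I)
(7 + 7)² + T*d(f) = (7 + 7)² + (I*√69)*(-18) = 14² - 18*I*√69 = 196 - 18*I*√69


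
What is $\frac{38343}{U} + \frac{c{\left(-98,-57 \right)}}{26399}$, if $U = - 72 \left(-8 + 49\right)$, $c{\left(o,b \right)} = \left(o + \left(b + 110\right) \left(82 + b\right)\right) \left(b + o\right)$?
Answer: $- \frac{524547659}{25976616} \approx -20.193$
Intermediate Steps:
$c{\left(o,b \right)} = \left(b + o\right) \left(o + \left(82 + b\right) \left(110 + b\right)\right)$ ($c{\left(o,b \right)} = \left(o + \left(110 + b\right) \left(82 + b\right)\right) \left(b + o\right) = \left(o + \left(82 + b\right) \left(110 + b\right)\right) \left(b + o\right) = \left(b + o\right) \left(o + \left(82 + b\right) \left(110 + b\right)\right)$)
$U = -2952$ ($U = \left(-72\right) 41 = -2952$)
$\frac{38343}{U} + \frac{c{\left(-98,-57 \right)}}{26399} = \frac{38343}{-2952} + \frac{\left(-57\right)^{3} + \left(-98\right)^{2} + 192 \left(-57\right)^{2} + 9020 \left(-57\right) + 9020 \left(-98\right) - 98 \left(-57\right)^{2} + 193 \left(-57\right) \left(-98\right)}{26399} = 38343 \left(- \frac{1}{2952}\right) + \left(-185193 + 9604 + 192 \cdot 3249 - 514140 - 883960 - 318402 + 1078098\right) \frac{1}{26399} = - \frac{12781}{984} + \left(-185193 + 9604 + 623808 - 514140 - 883960 - 318402 + 1078098\right) \frac{1}{26399} = - \frac{12781}{984} - \frac{190185}{26399} = - \frac{524547659}{25976616}$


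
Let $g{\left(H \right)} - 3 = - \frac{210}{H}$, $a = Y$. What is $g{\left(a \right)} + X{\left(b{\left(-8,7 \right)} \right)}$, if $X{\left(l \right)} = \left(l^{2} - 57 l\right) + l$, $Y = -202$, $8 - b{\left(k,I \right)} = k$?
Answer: $- \frac{64232}{101} \approx -635.96$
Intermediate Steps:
$b{\left(k,I \right)} = 8 - k$
$a = -202$
$g{\left(H \right)} = 3 - \frac{210}{H}$
$X{\left(l \right)} = l^{2} - 56 l$
$g{\left(a \right)} + X{\left(b{\left(-8,7 \right)} \right)} = \left(3 - \frac{210}{-202}\right) + \left(8 - -8\right) \left(-56 + \left(8 - -8\right)\right) = \left(3 - - \frac{105}{101}\right) + \left(8 + 8\right) \left(-56 + \left(8 + 8\right)\right) = \left(3 + \frac{105}{101}\right) + 16 \left(-56 + 16\right) = \frac{408}{101} + 16 \left(-40\right) = \frac{408}{101} - 640 = - \frac{64232}{101}$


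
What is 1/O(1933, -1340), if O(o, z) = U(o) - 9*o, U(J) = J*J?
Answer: 1/3719092 ≈ 2.6888e-7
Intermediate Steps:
U(J) = J²
O(o, z) = o² - 9*o
1/O(1933, -1340) = 1/(1933*(-9 + 1933)) = 1/(1933*1924) = 1/3719092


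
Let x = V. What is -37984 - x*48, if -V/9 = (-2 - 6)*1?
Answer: -41440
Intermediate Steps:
V = 72 (V = -9*(-2 - 6) = -(-72) = -9*(-8) = 72)
x = 72
-37984 - x*48 = -37984 - 72*48 = -37984 - 1*3456 = -37984 - 3456 = -41440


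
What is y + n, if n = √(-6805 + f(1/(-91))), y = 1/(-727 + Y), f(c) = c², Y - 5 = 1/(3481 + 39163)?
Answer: -42644/30788967 + 6*I*√1565339/91 ≈ -0.001385 + 82.492*I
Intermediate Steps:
Y = 213221/42644 (Y = 5 + 1/(3481 + 39163) = 5 + 1/42644 = 213221/42644 ≈ 5.0000)
y = -42644/30788967 (y = 1/(-727 + 213221/42644) = 1/(-30788967/42644) = -42644/30788967 ≈ -0.0013850)
n = 6*I*√1565339/91 (n = √(-6805 + (1/(-91))²) = √(-6805 + (-1/91)²) = √(-6805 + 1/8281) = √(-56352204/8281) = 6*I*√1565339/91 ≈ 82.492*I)
y + n = -42644/30788967 + 6*I*√1565339/91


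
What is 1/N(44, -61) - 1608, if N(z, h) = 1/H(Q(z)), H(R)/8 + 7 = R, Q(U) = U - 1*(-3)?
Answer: -1288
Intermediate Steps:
Q(U) = 3 + U (Q(U) = U + 3 = 3 + U)
H(R) = -56 + 8*R
N(z, h) = 1/(-32 + 8*z) (N(z, h) = 1/(-56 + 8*(3 + z)) = 1/(-56 + (24 + 8*z)) = 1/(-32 + 8*z))
1/N(44, -61) - 1608 = 1/(1/(8*(-4 + 44))) - 1608 = 1/((1/8)/40) - 1608 = 1/((1/8)*(1/40)) - 1608 = 1/(1/320) - 1608 = 320 - 1608 = -1288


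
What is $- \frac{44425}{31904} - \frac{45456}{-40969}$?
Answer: $- \frac{369819601}{1307074976} \approx -0.28294$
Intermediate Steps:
$- \frac{44425}{31904} - \frac{45456}{-40969} = \left(-44425\right) \frac{1}{31904} - - \frac{45456}{40969} = - \frac{44425}{31904} + \frac{45456}{40969} = - \frac{369819601}{1307074976}$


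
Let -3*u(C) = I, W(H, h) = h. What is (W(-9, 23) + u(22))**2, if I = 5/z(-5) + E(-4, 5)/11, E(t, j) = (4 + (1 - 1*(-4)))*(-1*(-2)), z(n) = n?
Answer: 565504/1089 ≈ 519.29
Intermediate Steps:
E(t, j) = 18 (E(t, j) = (4 + (1 + 4))*2 = (4 + 5)*2 = 9*2 = 18)
I = 7/11 (I = 5/(-5) + 18/11 = 5*(-1/5) + 18*(1/11) = -1 + 18/11 = 7/11 ≈ 0.63636)
u(C) = -7/33 (u(C) = -1/3*7/11 = -7/33)
(W(-9, 23) + u(22))**2 = (23 - 7/33)**2 = (752/33)**2 = 565504/1089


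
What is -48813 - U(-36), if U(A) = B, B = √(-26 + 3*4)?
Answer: -48813 - I*√14 ≈ -48813.0 - 3.7417*I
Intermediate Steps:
B = I*√14 (B = √(-26 + 12) = √(-14) = I*√14 ≈ 3.7417*I)
U(A) = I*√14
-48813 - U(-36) = -48813 - I*√14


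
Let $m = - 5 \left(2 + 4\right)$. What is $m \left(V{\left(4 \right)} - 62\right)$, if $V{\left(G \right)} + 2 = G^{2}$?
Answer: $1440$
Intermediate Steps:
$m = -30$ ($m = \left(-5\right) 6 = -30$)
$V{\left(G \right)} = -2 + G^{2}$
$m \left(V{\left(4 \right)} - 62\right) = - 30 \left(\left(-2 + 4^{2}\right) - 62\right) = - 30 \left(\left(-2 + 16\right) - 62\right) = - 30 \left(14 - 62\right) = \left(-30\right) \left(-48\right) = 1440$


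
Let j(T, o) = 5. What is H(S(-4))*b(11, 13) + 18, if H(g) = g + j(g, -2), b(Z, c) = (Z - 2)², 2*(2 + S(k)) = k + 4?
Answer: 261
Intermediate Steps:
S(k) = k/2 (S(k) = -2 + (k + 4)/2 = -2 + (4 + k)/2 = -2 + (2 + k/2) = k/2)
b(Z, c) = (-2 + Z)²
H(g) = 5 + g (H(g) = g + 5 = 5 + g)
H(S(-4))*b(11, 13) + 18 = (5 + (½)*(-4))*(-2 + 11)² + 18 = (5 - 2)*9² + 18 = 3*81 + 18 = 243 + 18 = 261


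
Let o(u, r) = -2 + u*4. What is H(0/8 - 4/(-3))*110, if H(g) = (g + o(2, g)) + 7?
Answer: 4730/3 ≈ 1576.7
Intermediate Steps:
o(u, r) = -2 + 4*u
H(g) = 13 + g (H(g) = (g + (-2 + 4*2)) + 7 = (g + (-2 + 8)) + 7 = (g + 6) + 7 = (6 + g) + 7 = 13 + g)
H(0/8 - 4/(-3))*110 = (13 + (0/8 - 4/(-3)))*110 = (13 + (0*(⅛) - 4*(-⅓)))*110 = (13 + (0 + 4/3))*110 = (13 + 4/3)*110 = (43/3)*110 = 4730/3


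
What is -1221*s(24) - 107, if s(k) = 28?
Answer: -34295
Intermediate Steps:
-1221*s(24) - 107 = -1221*28 - 107 = -34188 - 107 = -34295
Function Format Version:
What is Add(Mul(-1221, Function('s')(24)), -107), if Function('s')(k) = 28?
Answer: -34295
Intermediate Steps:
Add(Mul(-1221, Function('s')(24)), -107) = Add(Mul(-1221, 28), -107) = Add(-34188, -107) = -34295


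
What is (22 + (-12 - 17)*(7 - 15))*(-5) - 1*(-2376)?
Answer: 1106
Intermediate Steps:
(22 + (-12 - 17)*(7 - 15))*(-5) - 1*(-2376) = (22 - 29*(-8))*(-5) + 2376 = (22 + 232)*(-5) + 2376 = 254*(-5) + 2376 = -1270 + 2376 = 1106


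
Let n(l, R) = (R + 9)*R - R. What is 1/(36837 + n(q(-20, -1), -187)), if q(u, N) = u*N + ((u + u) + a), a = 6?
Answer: 1/70310 ≈ 1.4223e-5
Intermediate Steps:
q(u, N) = 6 + 2*u + N*u (q(u, N) = u*N + ((u + u) + 6) = N*u + (2*u + 6) = N*u + (6 + 2*u) = 6 + 2*u + N*u)
n(l, R) = -R + R*(9 + R) (n(l, R) = (9 + R)*R - R = R*(9 + R) - R = -R + R*(9 + R))
1/(36837 + n(q(-20, -1), -187)) = 1/(36837 - 187*(8 - 187)) = 1/(36837 - 187*(-179)) = 1/(36837 + 33473) = 1/70310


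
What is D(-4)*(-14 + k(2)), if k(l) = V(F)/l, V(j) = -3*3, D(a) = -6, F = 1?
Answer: 111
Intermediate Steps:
V(j) = -9
k(l) = -9/l
D(-4)*(-14 + k(2)) = -6*(-14 - 9/2) = -6*(-37/2) = 111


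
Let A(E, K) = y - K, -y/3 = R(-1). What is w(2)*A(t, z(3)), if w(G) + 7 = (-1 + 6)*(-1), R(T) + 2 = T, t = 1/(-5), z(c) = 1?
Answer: -96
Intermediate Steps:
t = -⅕ ≈ -0.20000
R(T) = -2 + T
w(G) = -12 (w(G) = -7 + (-1 + 6)*(-1) = -7 + 5*(-1) = -7 - 5 = -12)
y = 9 (y = -3*(-2 - 1) = -3*(-3) = 9)
A(E, K) = 9 - K
w(2)*A(t, z(3)) = -12*(9 - 1*1) = -12*(9 - 1) = -12*8 = -96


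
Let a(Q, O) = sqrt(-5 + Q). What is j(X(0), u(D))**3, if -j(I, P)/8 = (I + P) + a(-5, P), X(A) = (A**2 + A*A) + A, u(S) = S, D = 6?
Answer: -18432 - 50176*I*sqrt(10) ≈ -18432.0 - 1.5867e+5*I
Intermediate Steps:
X(A) = A + 2*A**2 (X(A) = (A**2 + A**2) + A = 2*A**2 + A = A + 2*A**2)
j(I, P) = -8*I - 8*P - 8*I*sqrt(10) (j(I, P) = -8*((I + P) + sqrt(-5 - 5)) = -8*((I + P) + sqrt(-10)) = -8*((I + P) + I*sqrt(10)) = -8*(I + P + I*sqrt(10)) = -8*I - 8*P - 8*I*sqrt(10))
j(X(0), u(D))**3 = (-0*(1 + 2*0) - 8*6 - 8*I*sqrt(10))**3 = (-0*(1 + 0) - 48 - 8*I*sqrt(10))**3 = (-0 - 48 - 8*I*sqrt(10))**3 = (-8*0 - 48 - 8*I*sqrt(10))**3 = (0 - 48 - 8*I*sqrt(10))**3 = (-48 - 8*I*sqrt(10))**3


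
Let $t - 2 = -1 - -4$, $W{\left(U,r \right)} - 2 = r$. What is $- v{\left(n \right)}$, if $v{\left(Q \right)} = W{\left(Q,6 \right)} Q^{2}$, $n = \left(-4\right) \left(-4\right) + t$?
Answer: $-3528$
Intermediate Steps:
$W{\left(U,r \right)} = 2 + r$
$t = 5$ ($t = 2 - -3 = 2 + \left(-1 + 4\right) = 2 + 3 = 5$)
$n = 21$ ($n = \left(-4\right) \left(-4\right) + 5 = 16 + 5 = 21$)
$v{\left(Q \right)} = 8 Q^{2}$ ($v{\left(Q \right)} = \left(2 + 6\right) Q^{2} = 8 Q^{2}$)
$- v{\left(n \right)} = - 8 \cdot 21^{2} = - 8 \cdot 441 = \left(-1\right) 3528 = -3528$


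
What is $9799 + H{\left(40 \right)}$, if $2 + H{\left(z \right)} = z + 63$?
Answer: $9900$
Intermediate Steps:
$H{\left(z \right)} = 61 + z$ ($H{\left(z \right)} = -2 + \left(z + 63\right) = -2 + \left(63 + z\right) = 61 + z$)
$9799 + H{\left(40 \right)} = 9799 + \left(61 + 40\right) = 9799 + 101 = 9900$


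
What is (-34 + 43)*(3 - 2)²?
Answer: 9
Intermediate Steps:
(-34 + 43)*(3 - 2)² = 9*1² = 9*1 = 9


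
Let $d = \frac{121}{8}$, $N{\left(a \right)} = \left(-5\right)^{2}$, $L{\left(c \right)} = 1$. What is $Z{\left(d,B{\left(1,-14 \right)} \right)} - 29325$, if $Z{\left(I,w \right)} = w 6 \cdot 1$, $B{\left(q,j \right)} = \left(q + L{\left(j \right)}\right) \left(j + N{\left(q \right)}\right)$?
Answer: $-29193$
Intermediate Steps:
$N{\left(a \right)} = 25$
$d = \frac{121}{8}$ ($d = 121 \cdot \frac{1}{8} = \frac{121}{8} \approx 15.125$)
$B{\left(q,j \right)} = \left(1 + q\right) \left(25 + j\right)$ ($B{\left(q,j \right)} = \left(q + 1\right) \left(j + 25\right) = \left(1 + q\right) \left(25 + j\right)$)
$Z{\left(I,w \right)} = 6 w$ ($Z{\left(I,w \right)} = 6 w 1 = 6 w$)
$Z{\left(d,B{\left(1,-14 \right)} \right)} - 29325 = 6 \left(25 - 14 + 25 \cdot 1 - 14\right) - 29325 = 6 \left(25 - 14 + 25 - 14\right) - 29325 = 6 \cdot 22 - 29325 = 132 - 29325 = -29193$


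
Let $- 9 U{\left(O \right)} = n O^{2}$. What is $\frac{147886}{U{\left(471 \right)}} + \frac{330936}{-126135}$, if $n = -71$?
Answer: $- \frac{186836847778}{73582071555} \approx -2.5392$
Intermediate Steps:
$U{\left(O \right)} = \frac{71 O^{2}}{9}$ ($U{\left(O \right)} = - \frac{\left(-71\right) O^{2}}{9} = \frac{71 O^{2}}{9}$)
$\frac{147886}{U{\left(471 \right)}} + \frac{330936}{-126135} = \frac{147886}{\frac{71}{9} \cdot 471^{2}} + \frac{330936}{-126135} = \frac{147886}{\frac{71}{9} \cdot 221841} + 330936 \left(- \frac{1}{126135}\right) = \frac{147886}{1750079} - \frac{110312}{42045} = - \frac{186836847778}{73582071555}$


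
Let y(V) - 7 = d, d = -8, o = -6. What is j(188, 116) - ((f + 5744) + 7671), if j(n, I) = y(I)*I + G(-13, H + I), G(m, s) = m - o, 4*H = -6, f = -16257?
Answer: 2719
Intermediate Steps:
y(V) = -1 (y(V) = 7 - 8 = -1)
H = -3/2 (H = (¼)*(-6) = -3/2 ≈ -1.5000)
G(m, s) = 6 + m (G(m, s) = m - 1*(-6) = m + 6 = 6 + m)
j(n, I) = -7 - I (j(n, I) = -I + (6 - 13) = -I - 7 = -7 - I)
j(188, 116) - ((f + 5744) + 7671) = (-7 - 1*116) - ((-16257 + 5744) + 7671) = (-7 - 116) - (-10513 + 7671) = -123 - 1*(-2842) = -123 + 2842 = 2719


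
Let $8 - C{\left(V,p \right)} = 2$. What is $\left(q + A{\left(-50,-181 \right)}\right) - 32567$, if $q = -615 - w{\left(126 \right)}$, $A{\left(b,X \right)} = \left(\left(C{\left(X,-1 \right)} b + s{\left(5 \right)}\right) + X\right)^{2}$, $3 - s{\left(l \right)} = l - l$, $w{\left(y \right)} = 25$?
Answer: $195277$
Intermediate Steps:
$s{\left(l \right)} = 3$ ($s{\left(l \right)} = 3 - \left(l - l\right) = 3 - 0 = 3 + 0 = 3$)
$C{\left(V,p \right)} = 6$ ($C{\left(V,p \right)} = 8 - 2 = 6$)
$A{\left(b,X \right)} = \left(3 + X + 6 b\right)^{2}$ ($A{\left(b,X \right)} = \left(\left(6 b + 3\right) + X\right)^{2} = \left(\left(3 + 6 b\right) + X\right)^{2} = \left(3 + X + 6 b\right)^{2}$)
$q = -640$ ($q = -615 - 25 = -640$)
$\left(q + A{\left(-50,-181 \right)}\right) - 32567 = \left(-640 + \left(3 - 181 + 6 \left(-50\right)\right)^{2}\right) - 32567 = \left(-640 + \left(3 - 181 - 300\right)^{2}\right) - 32567 = \left(-640 + \left(-478\right)^{2}\right) - 32567 = \left(-640 + 228484\right) - 32567 = 227844 - 32567 = 195277$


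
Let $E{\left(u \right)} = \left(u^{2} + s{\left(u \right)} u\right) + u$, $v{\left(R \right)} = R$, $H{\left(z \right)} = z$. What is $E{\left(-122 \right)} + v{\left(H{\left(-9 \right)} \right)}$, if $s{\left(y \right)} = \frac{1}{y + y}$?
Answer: $\frac{29507}{2} \approx 14754.0$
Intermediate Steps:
$s{\left(y \right)} = \frac{1}{2 y}$
$E{\left(u \right)} = \frac{1}{2} + u + u^{2}$ ($E{\left(u \right)} = \left(u^{2} + \frac{1}{2 u} u\right) + u = \left(u^{2} + \frac{1}{2}\right) + u = \left(\frac{1}{2} + u^{2}\right) + u = \frac{1}{2} + u + u^{2}$)
$E{\left(-122 \right)} + v{\left(H{\left(-9 \right)} \right)} = \left(\frac{1}{2} - 122 + \left(-122\right)^{2}\right) - 9 = \left(\frac{1}{2} - 122 + 14884\right) - 9 = \frac{29525}{2} - 9 = \frac{29507}{2}$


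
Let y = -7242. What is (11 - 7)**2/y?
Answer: -8/3621 ≈ -0.0022093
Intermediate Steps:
(11 - 7)**2/y = (11 - 7)**2/(-7242) = 4**2*(-1/7242) = 16*(-1/7242) = -8/3621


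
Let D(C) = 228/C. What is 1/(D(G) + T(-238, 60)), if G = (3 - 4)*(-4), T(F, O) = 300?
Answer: 1/357 ≈ 0.0028011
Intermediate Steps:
G = 4 (G = -1*(-4) = 4)
1/(D(G) + T(-238, 60)) = 1/(228/4 + 300) = 1/(228*(¼) + 300) = 1/(57 + 300) = 1/357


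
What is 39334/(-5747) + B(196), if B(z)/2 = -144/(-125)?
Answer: -3261614/718375 ≈ -4.5403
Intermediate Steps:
B(z) = 288/125 (B(z) = 2*(-144/(-125)) = 2*(-144*(-1/125)) = 2*(144/125) = 288/125)
39334/(-5747) + B(196) = 39334/(-5747) + 288/125 = 39334*(-1/5747) + 288/125 = -39334/5747 + 288/125 = -3261614/718375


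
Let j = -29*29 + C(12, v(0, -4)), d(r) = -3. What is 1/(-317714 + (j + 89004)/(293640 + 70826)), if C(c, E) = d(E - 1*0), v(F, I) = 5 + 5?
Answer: -182233/57897931282 ≈ -3.1475e-6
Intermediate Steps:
v(F, I) = 10
C(c, E) = -3
j = -844 (j = -29*29 - 3 = -841 - 3 = -844)
1/(-317714 + (j + 89004)/(293640 + 70826)) = 1/(-317714 + (-844 + 89004)/(293640 + 70826)) = 1/(-317714 + 88160/364466) = 1/(-317714 + 88160*(1/364466)) = 1/(-317714 + 44080/182233) = 1/(-57897931282/182233) = -182233/57897931282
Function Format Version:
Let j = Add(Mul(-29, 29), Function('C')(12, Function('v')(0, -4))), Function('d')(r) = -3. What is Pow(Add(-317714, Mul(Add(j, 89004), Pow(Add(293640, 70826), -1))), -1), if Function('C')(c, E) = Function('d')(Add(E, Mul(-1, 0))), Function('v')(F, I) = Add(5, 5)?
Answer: Rational(-182233, 57897931282) ≈ -3.1475e-6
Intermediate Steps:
Function('v')(F, I) = 10
Function('C')(c, E) = -3
j = -844 (j = Add(Mul(-29, 29), -3) = Add(-841, -3) = -844)
Pow(Add(-317714, Mul(Add(j, 89004), Pow(Add(293640, 70826), -1))), -1) = Pow(Add(-317714, Mul(Add(-844, 89004), Pow(Add(293640, 70826), -1))), -1) = Pow(Add(-317714, Mul(88160, Pow(364466, -1))), -1) = Pow(Add(-317714, Mul(88160, Rational(1, 364466))), -1) = Pow(Add(-317714, Rational(44080, 182233)), -1) = Pow(Rational(-57897931282, 182233), -1) = Rational(-182233, 57897931282)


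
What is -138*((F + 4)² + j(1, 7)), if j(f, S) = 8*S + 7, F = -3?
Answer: -8832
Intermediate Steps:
j(f, S) = 7 + 8*S
-138*((F + 4)² + j(1, 7)) = -138*((-3 + 4)² + (7 + 8*7)) = -138*(1² + (7 + 56)) = -138*(1 + 63) = -138*64 = -8832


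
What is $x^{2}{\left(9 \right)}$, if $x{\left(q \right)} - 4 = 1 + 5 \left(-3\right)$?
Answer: $100$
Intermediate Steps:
$x{\left(q \right)} = -10$ ($x{\left(q \right)} = 4 + \left(1 + 5 \left(-3\right)\right) = 4 + \left(1 - 15\right) = 4 - 14 = -10$)
$x^{2}{\left(9 \right)} = \left(-10\right)^{2} = 100$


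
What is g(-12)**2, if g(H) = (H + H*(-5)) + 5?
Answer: 2809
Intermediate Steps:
g(H) = 5 - 4*H (g(H) = (H - 5*H) + 5 = -4*H + 5 = 5 - 4*H)
g(-12)**2 = (5 - 4*(-12))**2 = (5 + 48)**2 = 53**2 = 2809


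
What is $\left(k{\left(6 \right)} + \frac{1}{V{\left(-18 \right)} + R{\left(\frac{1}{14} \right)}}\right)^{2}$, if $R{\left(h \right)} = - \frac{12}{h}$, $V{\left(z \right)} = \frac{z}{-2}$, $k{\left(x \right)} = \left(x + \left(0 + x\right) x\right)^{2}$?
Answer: $\frac{78666225625}{25281} \approx 3.1117 \cdot 10^{6}$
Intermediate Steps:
$k{\left(x \right)} = \left(x + x^{2}\right)^{2}$ ($k{\left(x \right)} = \left(x + x x\right)^{2} = \left(x + x^{2}\right)^{2}$)
$V{\left(z \right)} = - \frac{z}{2}$ ($V{\left(z \right)} = z \left(- \frac{1}{2}\right) = - \frac{z}{2}$)
$\left(k{\left(6 \right)} + \frac{1}{V{\left(-18 \right)} + R{\left(\frac{1}{14} \right)}}\right)^{2} = \left(6^{2} \left(1 + 6\right)^{2} + \frac{1}{\left(- \frac{1}{2}\right) \left(-18\right) - \frac{12}{\frac{1}{14}}}\right)^{2} = \left(36 \cdot 7^{2} + \frac{1}{9 - 12 \frac{1}{\frac{1}{14}}}\right)^{2} = \left(36 \cdot 49 + \frac{1}{9 - 168}\right)^{2} = \left(1764 + \frac{1}{9 - 168}\right)^{2} = \left(1764 + \frac{1}{-159}\right)^{2} = \left(1764 - \frac{1}{159}\right)^{2} = \left(\frac{280475}{159}\right)^{2} = \frac{78666225625}{25281}$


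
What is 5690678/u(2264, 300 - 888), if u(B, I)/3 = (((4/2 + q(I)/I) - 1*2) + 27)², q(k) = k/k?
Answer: 655839258144/252015625 ≈ 2602.4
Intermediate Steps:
q(k) = 1
u(B, I) = 3*(27 + 1/I)² (u(B, I) = 3*(((4/2 + 1/I) - 1*2) + 27)² = 3*(((4*(½) + 1/I) - 2) + 27)² = 3*(((2 + 1/I) - 2) + 27)² = 3*(1/I + 27)² = 3*(27 + 1/I)²)
5690678/u(2264, 300 - 888) = 5690678/((3*(1 + 27*(300 - 888))²/(300 - 888)²)) = 5690678/((3*(1 + 27*(-588))²/(-588)²)) = 5690678/((3*(1/345744)*(1 - 15876)²)) = 5690678/((3*(1/345744)*(-15875)²)) = 5690678/((3*(1/345744)*252015625)) = 5690678/(252015625/115248) = 5690678*(115248/252015625) = 655839258144/252015625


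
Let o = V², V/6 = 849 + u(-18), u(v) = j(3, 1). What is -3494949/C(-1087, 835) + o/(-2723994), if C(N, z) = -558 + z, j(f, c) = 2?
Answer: -529302324371/41919241 ≈ -12627.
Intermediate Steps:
u(v) = 2
V = 5106 (V = 6*(849 + 2) = 6*851 = 5106)
o = 26071236 (o = 5106² = 26071236)
-3494949/C(-1087, 835) + o/(-2723994) = -3494949/(-558 + 835) + 26071236/(-2723994) = -3494949/277 + 26071236*(-1/2723994) = -3494949*1/277 - 1448402/151333 = -3494949/277 - 1448402/151333 = -529302324371/41919241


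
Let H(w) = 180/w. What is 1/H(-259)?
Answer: -259/180 ≈ -1.4389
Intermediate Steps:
1/H(-259) = 1/(180/(-259)) = 1/(180*(-1/259)) = 1/(-180/259) = -259/180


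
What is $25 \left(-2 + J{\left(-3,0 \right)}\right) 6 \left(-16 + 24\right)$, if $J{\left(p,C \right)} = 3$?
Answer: $1200$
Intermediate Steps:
$25 \left(-2 + J{\left(-3,0 \right)}\right) 6 \left(-16 + 24\right) = 25 \left(-2 + 3\right) 6 \left(-16 + 24\right) = 25 \cdot 1 \cdot 6 \cdot 8 = 25 \cdot 6 \cdot 8 = 150 \cdot 8 = 1200$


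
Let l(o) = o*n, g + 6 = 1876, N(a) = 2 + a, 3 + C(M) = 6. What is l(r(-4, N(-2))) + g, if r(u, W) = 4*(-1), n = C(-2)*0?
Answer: 1870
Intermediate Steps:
C(M) = 3 (C(M) = -3 + 6 = 3)
n = 0 (n = 3*0 = 0)
r(u, W) = -4
g = 1870 (g = -6 + 1876 = 1870)
l(o) = 0 (l(o) = o*0 = 0)
l(r(-4, N(-2))) + g = 0 + 1870 = 1870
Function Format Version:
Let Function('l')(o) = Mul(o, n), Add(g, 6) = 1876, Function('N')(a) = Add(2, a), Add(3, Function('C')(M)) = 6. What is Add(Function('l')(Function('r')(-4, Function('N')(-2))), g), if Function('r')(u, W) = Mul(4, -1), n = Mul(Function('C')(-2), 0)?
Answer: 1870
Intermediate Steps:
Function('C')(M) = 3 (Function('C')(M) = Add(-3, 6) = 3)
n = 0 (n = Mul(3, 0) = 0)
Function('r')(u, W) = -4
g = 1870 (g = Add(-6, 1876) = 1870)
Function('l')(o) = 0 (Function('l')(o) = Mul(o, 0) = 0)
Add(Function('l')(Function('r')(-4, Function('N')(-2))), g) = Add(0, 1870) = 1870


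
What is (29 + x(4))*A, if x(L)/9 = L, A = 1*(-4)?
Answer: -260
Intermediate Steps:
A = -4
x(L) = 9*L
(29 + x(4))*A = (29 + 9*4)*(-4) = (29 + 36)*(-4) = 65*(-4) = -260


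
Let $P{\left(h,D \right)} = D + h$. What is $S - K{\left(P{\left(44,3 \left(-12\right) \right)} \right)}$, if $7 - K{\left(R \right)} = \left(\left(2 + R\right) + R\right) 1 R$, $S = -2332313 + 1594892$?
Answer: $-737284$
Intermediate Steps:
$S = -737421$
$K{\left(R \right)} = 7 - R \left(2 + 2 R\right)$ ($K{\left(R \right)} = 7 - \left(\left(2 + R\right) + R\right) 1 R = 7 - \left(2 + 2 R\right) 1 R = 7 - \left(2 + 2 R\right) R = 7 - R \left(2 + 2 R\right)$)
$S - K{\left(P{\left(44,3 \left(-12\right) \right)} \right)} = -737421 - \left(7 - 2 \left(3 \left(-12\right) + 44\right) - 2 \left(3 \left(-12\right) + 44\right)^{2}\right) = -737421 - \left(7 - 2 \left(-36 + 44\right) - 2 \left(-36 + 44\right)^{2}\right) = -737421 - \left(7 - 16 - 2 \cdot 8^{2}\right) = -737421 - \left(7 - 16 - 128\right) = -737421 - -137 = -737421 + 137 = -737284$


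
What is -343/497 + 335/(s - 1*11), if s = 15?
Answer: 23589/284 ≈ 83.060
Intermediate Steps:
-343/497 + 335/(s - 1*11) = -343/497 + 335/(15 - 1*11) = -343*1/497 + 335/(15 - 11) = -49/71 + 335/4 = 23589/284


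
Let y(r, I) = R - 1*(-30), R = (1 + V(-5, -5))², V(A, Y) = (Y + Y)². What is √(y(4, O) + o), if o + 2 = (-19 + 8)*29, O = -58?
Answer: √9910 ≈ 99.549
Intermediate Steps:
V(A, Y) = 4*Y² (V(A, Y) = (2*Y)² = 4*Y²)
R = 10201 (R = (1 + 4*(-5)²)² = (1 + 4*25)² = (1 + 100)² = 101² = 10201)
o = -321 (o = -2 + (-19 + 8)*29 = -2 - 11*29 = -2 - 319 = -321)
y(r, I) = 10231 (y(r, I) = 10201 - 1*(-30) = 10201 + 30 = 10231)
√(y(4, O) + o) = √(10231 - 321) = √9910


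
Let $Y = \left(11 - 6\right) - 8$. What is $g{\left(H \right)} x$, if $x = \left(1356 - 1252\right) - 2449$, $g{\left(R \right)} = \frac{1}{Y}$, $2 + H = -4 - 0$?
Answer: $\frac{2345}{3} \approx 781.67$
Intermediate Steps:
$Y = -3$ ($Y = 5 - 8 = -3$)
$H = -6$ ($H = -2 - 4 = -6$)
$g{\left(R \right)} = - \frac{1}{3}$ ($g{\left(R \right)} = \frac{1}{-3} = - \frac{1}{3}$)
$x = -2345$ ($x = 104 - 2449 = -2345$)
$g{\left(H \right)} x = \left(- \frac{1}{3}\right) \left(-2345\right) = \frac{2345}{3}$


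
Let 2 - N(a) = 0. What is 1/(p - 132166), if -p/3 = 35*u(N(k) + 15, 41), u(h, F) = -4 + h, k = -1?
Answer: -1/133531 ≈ -7.4889e-6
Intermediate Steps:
N(a) = 2 (N(a) = 2 - 1*0 = 2 + 0 = 2)
p = -1365 (p = -105*(-4 + (2 + 15)) = -105*(-4 + 17) = -105*13 = -3*455 = -1365)
1/(p - 132166) = 1/(-1365 - 132166) = 1/(-133531) = -1/133531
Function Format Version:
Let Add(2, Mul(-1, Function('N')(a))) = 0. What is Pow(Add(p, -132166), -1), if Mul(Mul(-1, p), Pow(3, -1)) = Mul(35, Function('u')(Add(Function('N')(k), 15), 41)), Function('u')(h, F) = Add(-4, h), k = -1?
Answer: Rational(-1, 133531) ≈ -7.4889e-6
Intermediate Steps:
Function('N')(a) = 2 (Function('N')(a) = Add(2, Mul(-1, 0)) = Add(2, 0) = 2)
p = -1365 (p = Mul(-3, Mul(35, Add(-4, Add(2, 15)))) = Mul(-3, Mul(35, Add(-4, 17))) = Mul(-3, Mul(35, 13)) = Mul(-3, 455) = -1365)
Pow(Add(p, -132166), -1) = Pow(Add(-1365, -132166), -1) = Pow(-133531, -1) = Rational(-1, 133531)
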